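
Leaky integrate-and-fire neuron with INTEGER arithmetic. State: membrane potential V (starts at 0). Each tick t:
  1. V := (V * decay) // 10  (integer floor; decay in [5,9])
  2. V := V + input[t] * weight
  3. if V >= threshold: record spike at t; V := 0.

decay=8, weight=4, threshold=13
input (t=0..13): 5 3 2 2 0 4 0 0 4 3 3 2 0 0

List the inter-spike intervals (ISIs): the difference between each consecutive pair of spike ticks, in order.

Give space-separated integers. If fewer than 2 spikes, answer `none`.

Answer: 2 3 3 2

Derivation:
t=0: input=5 -> V=0 FIRE
t=1: input=3 -> V=12
t=2: input=2 -> V=0 FIRE
t=3: input=2 -> V=8
t=4: input=0 -> V=6
t=5: input=4 -> V=0 FIRE
t=6: input=0 -> V=0
t=7: input=0 -> V=0
t=8: input=4 -> V=0 FIRE
t=9: input=3 -> V=12
t=10: input=3 -> V=0 FIRE
t=11: input=2 -> V=8
t=12: input=0 -> V=6
t=13: input=0 -> V=4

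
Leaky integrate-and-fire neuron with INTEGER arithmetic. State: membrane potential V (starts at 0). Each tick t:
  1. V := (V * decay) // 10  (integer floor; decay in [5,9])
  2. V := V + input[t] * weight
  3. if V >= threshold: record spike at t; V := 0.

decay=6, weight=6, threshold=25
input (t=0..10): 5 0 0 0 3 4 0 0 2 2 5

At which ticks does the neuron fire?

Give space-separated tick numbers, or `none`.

Answer: 0 5 10

Derivation:
t=0: input=5 -> V=0 FIRE
t=1: input=0 -> V=0
t=2: input=0 -> V=0
t=3: input=0 -> V=0
t=4: input=3 -> V=18
t=5: input=4 -> V=0 FIRE
t=6: input=0 -> V=0
t=7: input=0 -> V=0
t=8: input=2 -> V=12
t=9: input=2 -> V=19
t=10: input=5 -> V=0 FIRE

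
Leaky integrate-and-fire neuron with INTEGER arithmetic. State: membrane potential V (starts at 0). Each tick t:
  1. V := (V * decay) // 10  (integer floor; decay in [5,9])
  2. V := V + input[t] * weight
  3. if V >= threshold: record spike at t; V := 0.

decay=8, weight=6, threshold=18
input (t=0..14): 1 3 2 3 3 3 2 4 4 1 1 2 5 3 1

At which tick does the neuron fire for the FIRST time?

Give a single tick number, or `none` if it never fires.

Answer: 1

Derivation:
t=0: input=1 -> V=6
t=1: input=3 -> V=0 FIRE
t=2: input=2 -> V=12
t=3: input=3 -> V=0 FIRE
t=4: input=3 -> V=0 FIRE
t=5: input=3 -> V=0 FIRE
t=6: input=2 -> V=12
t=7: input=4 -> V=0 FIRE
t=8: input=4 -> V=0 FIRE
t=9: input=1 -> V=6
t=10: input=1 -> V=10
t=11: input=2 -> V=0 FIRE
t=12: input=5 -> V=0 FIRE
t=13: input=3 -> V=0 FIRE
t=14: input=1 -> V=6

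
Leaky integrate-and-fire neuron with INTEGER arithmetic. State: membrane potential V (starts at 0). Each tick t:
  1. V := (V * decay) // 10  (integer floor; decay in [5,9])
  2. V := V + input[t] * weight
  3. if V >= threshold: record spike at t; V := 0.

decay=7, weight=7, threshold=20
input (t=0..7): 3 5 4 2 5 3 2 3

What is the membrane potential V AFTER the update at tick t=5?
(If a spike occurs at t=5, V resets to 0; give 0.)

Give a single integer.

Answer: 0

Derivation:
t=0: input=3 -> V=0 FIRE
t=1: input=5 -> V=0 FIRE
t=2: input=4 -> V=0 FIRE
t=3: input=2 -> V=14
t=4: input=5 -> V=0 FIRE
t=5: input=3 -> V=0 FIRE
t=6: input=2 -> V=14
t=7: input=3 -> V=0 FIRE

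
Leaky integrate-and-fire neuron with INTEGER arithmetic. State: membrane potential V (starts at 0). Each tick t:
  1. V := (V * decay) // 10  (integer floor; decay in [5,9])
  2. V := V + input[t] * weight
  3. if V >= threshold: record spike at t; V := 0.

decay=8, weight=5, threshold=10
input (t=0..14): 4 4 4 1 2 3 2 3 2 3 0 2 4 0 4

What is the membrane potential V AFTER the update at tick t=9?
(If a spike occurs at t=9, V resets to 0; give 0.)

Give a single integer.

Answer: 0

Derivation:
t=0: input=4 -> V=0 FIRE
t=1: input=4 -> V=0 FIRE
t=2: input=4 -> V=0 FIRE
t=3: input=1 -> V=5
t=4: input=2 -> V=0 FIRE
t=5: input=3 -> V=0 FIRE
t=6: input=2 -> V=0 FIRE
t=7: input=3 -> V=0 FIRE
t=8: input=2 -> V=0 FIRE
t=9: input=3 -> V=0 FIRE
t=10: input=0 -> V=0
t=11: input=2 -> V=0 FIRE
t=12: input=4 -> V=0 FIRE
t=13: input=0 -> V=0
t=14: input=4 -> V=0 FIRE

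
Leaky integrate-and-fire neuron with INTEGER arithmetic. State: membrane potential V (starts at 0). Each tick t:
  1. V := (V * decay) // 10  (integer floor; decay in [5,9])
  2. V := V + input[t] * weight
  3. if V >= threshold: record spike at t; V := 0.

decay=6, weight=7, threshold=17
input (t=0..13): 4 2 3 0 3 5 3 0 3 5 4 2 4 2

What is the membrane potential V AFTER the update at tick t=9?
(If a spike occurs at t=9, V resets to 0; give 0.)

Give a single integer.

t=0: input=4 -> V=0 FIRE
t=1: input=2 -> V=14
t=2: input=3 -> V=0 FIRE
t=3: input=0 -> V=0
t=4: input=3 -> V=0 FIRE
t=5: input=5 -> V=0 FIRE
t=6: input=3 -> V=0 FIRE
t=7: input=0 -> V=0
t=8: input=3 -> V=0 FIRE
t=9: input=5 -> V=0 FIRE
t=10: input=4 -> V=0 FIRE
t=11: input=2 -> V=14
t=12: input=4 -> V=0 FIRE
t=13: input=2 -> V=14

Answer: 0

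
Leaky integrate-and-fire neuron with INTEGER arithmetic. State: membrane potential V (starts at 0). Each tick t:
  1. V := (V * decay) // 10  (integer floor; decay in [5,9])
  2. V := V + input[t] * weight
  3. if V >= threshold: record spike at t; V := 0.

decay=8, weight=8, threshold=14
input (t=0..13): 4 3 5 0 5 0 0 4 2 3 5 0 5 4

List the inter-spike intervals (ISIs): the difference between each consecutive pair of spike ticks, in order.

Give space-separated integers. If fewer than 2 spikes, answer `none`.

Answer: 1 1 2 3 1 1 1 2 1

Derivation:
t=0: input=4 -> V=0 FIRE
t=1: input=3 -> V=0 FIRE
t=2: input=5 -> V=0 FIRE
t=3: input=0 -> V=0
t=4: input=5 -> V=0 FIRE
t=5: input=0 -> V=0
t=6: input=0 -> V=0
t=7: input=4 -> V=0 FIRE
t=8: input=2 -> V=0 FIRE
t=9: input=3 -> V=0 FIRE
t=10: input=5 -> V=0 FIRE
t=11: input=0 -> V=0
t=12: input=5 -> V=0 FIRE
t=13: input=4 -> V=0 FIRE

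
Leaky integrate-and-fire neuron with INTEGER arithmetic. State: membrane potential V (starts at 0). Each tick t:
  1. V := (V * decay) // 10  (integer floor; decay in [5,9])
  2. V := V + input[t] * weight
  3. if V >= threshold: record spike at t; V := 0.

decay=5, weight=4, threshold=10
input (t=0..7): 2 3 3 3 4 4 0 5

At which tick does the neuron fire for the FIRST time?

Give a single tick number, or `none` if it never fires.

t=0: input=2 -> V=8
t=1: input=3 -> V=0 FIRE
t=2: input=3 -> V=0 FIRE
t=3: input=3 -> V=0 FIRE
t=4: input=4 -> V=0 FIRE
t=5: input=4 -> V=0 FIRE
t=6: input=0 -> V=0
t=7: input=5 -> V=0 FIRE

Answer: 1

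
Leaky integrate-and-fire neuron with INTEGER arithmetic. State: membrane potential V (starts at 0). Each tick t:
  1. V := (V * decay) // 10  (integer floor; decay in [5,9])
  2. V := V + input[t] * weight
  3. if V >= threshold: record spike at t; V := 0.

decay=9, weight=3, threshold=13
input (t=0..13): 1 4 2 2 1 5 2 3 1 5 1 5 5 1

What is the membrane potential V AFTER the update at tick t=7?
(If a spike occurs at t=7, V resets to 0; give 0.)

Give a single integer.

Answer: 0

Derivation:
t=0: input=1 -> V=3
t=1: input=4 -> V=0 FIRE
t=2: input=2 -> V=6
t=3: input=2 -> V=11
t=4: input=1 -> V=12
t=5: input=5 -> V=0 FIRE
t=6: input=2 -> V=6
t=7: input=3 -> V=0 FIRE
t=8: input=1 -> V=3
t=9: input=5 -> V=0 FIRE
t=10: input=1 -> V=3
t=11: input=5 -> V=0 FIRE
t=12: input=5 -> V=0 FIRE
t=13: input=1 -> V=3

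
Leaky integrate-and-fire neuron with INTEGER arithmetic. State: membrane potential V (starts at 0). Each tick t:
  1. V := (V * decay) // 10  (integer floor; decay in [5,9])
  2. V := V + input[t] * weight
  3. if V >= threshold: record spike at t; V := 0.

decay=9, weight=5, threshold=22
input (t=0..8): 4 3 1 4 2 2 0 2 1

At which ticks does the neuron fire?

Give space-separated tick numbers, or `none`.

Answer: 1 3 7

Derivation:
t=0: input=4 -> V=20
t=1: input=3 -> V=0 FIRE
t=2: input=1 -> V=5
t=3: input=4 -> V=0 FIRE
t=4: input=2 -> V=10
t=5: input=2 -> V=19
t=6: input=0 -> V=17
t=7: input=2 -> V=0 FIRE
t=8: input=1 -> V=5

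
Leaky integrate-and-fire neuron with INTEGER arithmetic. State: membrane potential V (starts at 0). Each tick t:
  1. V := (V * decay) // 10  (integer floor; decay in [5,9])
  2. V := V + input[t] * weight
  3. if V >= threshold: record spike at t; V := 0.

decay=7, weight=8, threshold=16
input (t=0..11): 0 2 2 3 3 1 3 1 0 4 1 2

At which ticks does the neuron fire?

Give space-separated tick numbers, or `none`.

Answer: 1 2 3 4 6 9 11

Derivation:
t=0: input=0 -> V=0
t=1: input=2 -> V=0 FIRE
t=2: input=2 -> V=0 FIRE
t=3: input=3 -> V=0 FIRE
t=4: input=3 -> V=0 FIRE
t=5: input=1 -> V=8
t=6: input=3 -> V=0 FIRE
t=7: input=1 -> V=8
t=8: input=0 -> V=5
t=9: input=4 -> V=0 FIRE
t=10: input=1 -> V=8
t=11: input=2 -> V=0 FIRE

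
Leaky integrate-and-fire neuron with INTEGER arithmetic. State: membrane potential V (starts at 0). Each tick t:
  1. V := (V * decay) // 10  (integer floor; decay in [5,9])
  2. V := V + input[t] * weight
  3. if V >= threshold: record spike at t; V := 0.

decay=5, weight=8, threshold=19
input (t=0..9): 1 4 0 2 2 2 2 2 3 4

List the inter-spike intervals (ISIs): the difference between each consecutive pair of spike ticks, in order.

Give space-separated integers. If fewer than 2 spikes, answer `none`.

t=0: input=1 -> V=8
t=1: input=4 -> V=0 FIRE
t=2: input=0 -> V=0
t=3: input=2 -> V=16
t=4: input=2 -> V=0 FIRE
t=5: input=2 -> V=16
t=6: input=2 -> V=0 FIRE
t=7: input=2 -> V=16
t=8: input=3 -> V=0 FIRE
t=9: input=4 -> V=0 FIRE

Answer: 3 2 2 1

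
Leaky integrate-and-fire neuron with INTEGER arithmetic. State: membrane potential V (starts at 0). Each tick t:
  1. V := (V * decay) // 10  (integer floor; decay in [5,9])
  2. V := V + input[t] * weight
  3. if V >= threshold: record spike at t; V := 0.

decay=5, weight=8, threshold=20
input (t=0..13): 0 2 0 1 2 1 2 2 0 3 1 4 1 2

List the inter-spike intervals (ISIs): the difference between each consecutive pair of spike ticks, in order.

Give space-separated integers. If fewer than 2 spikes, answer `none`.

t=0: input=0 -> V=0
t=1: input=2 -> V=16
t=2: input=0 -> V=8
t=3: input=1 -> V=12
t=4: input=2 -> V=0 FIRE
t=5: input=1 -> V=8
t=6: input=2 -> V=0 FIRE
t=7: input=2 -> V=16
t=8: input=0 -> V=8
t=9: input=3 -> V=0 FIRE
t=10: input=1 -> V=8
t=11: input=4 -> V=0 FIRE
t=12: input=1 -> V=8
t=13: input=2 -> V=0 FIRE

Answer: 2 3 2 2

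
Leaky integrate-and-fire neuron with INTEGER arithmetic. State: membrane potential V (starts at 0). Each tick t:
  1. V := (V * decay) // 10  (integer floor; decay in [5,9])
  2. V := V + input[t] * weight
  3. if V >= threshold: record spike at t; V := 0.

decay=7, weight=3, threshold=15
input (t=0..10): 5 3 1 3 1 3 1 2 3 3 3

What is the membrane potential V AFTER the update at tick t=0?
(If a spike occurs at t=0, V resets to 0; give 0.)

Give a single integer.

t=0: input=5 -> V=0 FIRE
t=1: input=3 -> V=9
t=2: input=1 -> V=9
t=3: input=3 -> V=0 FIRE
t=4: input=1 -> V=3
t=5: input=3 -> V=11
t=6: input=1 -> V=10
t=7: input=2 -> V=13
t=8: input=3 -> V=0 FIRE
t=9: input=3 -> V=9
t=10: input=3 -> V=0 FIRE

Answer: 0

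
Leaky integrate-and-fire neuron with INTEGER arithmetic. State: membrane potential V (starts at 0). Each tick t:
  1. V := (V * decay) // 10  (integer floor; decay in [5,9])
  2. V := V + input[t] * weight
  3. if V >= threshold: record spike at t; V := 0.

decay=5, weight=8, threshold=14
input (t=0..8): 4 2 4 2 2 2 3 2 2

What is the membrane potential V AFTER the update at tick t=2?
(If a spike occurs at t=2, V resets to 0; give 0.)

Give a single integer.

Answer: 0

Derivation:
t=0: input=4 -> V=0 FIRE
t=1: input=2 -> V=0 FIRE
t=2: input=4 -> V=0 FIRE
t=3: input=2 -> V=0 FIRE
t=4: input=2 -> V=0 FIRE
t=5: input=2 -> V=0 FIRE
t=6: input=3 -> V=0 FIRE
t=7: input=2 -> V=0 FIRE
t=8: input=2 -> V=0 FIRE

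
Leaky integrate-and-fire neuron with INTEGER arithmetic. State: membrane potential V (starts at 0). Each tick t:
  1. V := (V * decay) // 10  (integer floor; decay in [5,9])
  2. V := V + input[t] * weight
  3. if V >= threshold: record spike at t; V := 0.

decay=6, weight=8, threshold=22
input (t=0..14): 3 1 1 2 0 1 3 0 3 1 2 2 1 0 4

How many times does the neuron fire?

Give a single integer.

t=0: input=3 -> V=0 FIRE
t=1: input=1 -> V=8
t=2: input=1 -> V=12
t=3: input=2 -> V=0 FIRE
t=4: input=0 -> V=0
t=5: input=1 -> V=8
t=6: input=3 -> V=0 FIRE
t=7: input=0 -> V=0
t=8: input=3 -> V=0 FIRE
t=9: input=1 -> V=8
t=10: input=2 -> V=20
t=11: input=2 -> V=0 FIRE
t=12: input=1 -> V=8
t=13: input=0 -> V=4
t=14: input=4 -> V=0 FIRE

Answer: 6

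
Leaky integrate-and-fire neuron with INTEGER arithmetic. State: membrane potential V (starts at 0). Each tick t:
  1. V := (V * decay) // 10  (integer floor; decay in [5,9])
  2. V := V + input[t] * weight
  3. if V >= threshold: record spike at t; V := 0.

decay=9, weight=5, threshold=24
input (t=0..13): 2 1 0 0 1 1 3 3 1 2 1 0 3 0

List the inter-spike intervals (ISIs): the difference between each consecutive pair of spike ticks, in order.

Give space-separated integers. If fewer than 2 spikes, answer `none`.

t=0: input=2 -> V=10
t=1: input=1 -> V=14
t=2: input=0 -> V=12
t=3: input=0 -> V=10
t=4: input=1 -> V=14
t=5: input=1 -> V=17
t=6: input=3 -> V=0 FIRE
t=7: input=3 -> V=15
t=8: input=1 -> V=18
t=9: input=2 -> V=0 FIRE
t=10: input=1 -> V=5
t=11: input=0 -> V=4
t=12: input=3 -> V=18
t=13: input=0 -> V=16

Answer: 3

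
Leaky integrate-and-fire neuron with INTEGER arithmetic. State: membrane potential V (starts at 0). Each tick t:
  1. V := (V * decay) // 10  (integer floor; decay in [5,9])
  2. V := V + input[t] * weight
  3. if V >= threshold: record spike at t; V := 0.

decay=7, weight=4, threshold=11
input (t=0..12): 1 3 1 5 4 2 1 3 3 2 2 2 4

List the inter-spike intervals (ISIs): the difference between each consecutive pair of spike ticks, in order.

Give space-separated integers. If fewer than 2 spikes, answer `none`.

Answer: 2 1 3 1 2 2

Derivation:
t=0: input=1 -> V=4
t=1: input=3 -> V=0 FIRE
t=2: input=1 -> V=4
t=3: input=5 -> V=0 FIRE
t=4: input=4 -> V=0 FIRE
t=5: input=2 -> V=8
t=6: input=1 -> V=9
t=7: input=3 -> V=0 FIRE
t=8: input=3 -> V=0 FIRE
t=9: input=2 -> V=8
t=10: input=2 -> V=0 FIRE
t=11: input=2 -> V=8
t=12: input=4 -> V=0 FIRE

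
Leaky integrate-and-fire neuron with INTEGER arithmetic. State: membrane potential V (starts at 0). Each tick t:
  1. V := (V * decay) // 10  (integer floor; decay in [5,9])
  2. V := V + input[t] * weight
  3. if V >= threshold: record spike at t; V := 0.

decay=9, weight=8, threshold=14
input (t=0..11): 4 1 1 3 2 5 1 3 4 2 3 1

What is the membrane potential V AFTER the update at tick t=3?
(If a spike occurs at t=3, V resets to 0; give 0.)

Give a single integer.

t=0: input=4 -> V=0 FIRE
t=1: input=1 -> V=8
t=2: input=1 -> V=0 FIRE
t=3: input=3 -> V=0 FIRE
t=4: input=2 -> V=0 FIRE
t=5: input=5 -> V=0 FIRE
t=6: input=1 -> V=8
t=7: input=3 -> V=0 FIRE
t=8: input=4 -> V=0 FIRE
t=9: input=2 -> V=0 FIRE
t=10: input=3 -> V=0 FIRE
t=11: input=1 -> V=8

Answer: 0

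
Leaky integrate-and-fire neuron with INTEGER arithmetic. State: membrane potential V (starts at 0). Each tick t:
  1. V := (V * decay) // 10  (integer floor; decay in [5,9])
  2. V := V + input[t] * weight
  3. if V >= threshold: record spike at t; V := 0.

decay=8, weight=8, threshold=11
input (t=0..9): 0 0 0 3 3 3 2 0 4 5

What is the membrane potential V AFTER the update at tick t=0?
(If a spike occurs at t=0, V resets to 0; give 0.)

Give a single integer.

t=0: input=0 -> V=0
t=1: input=0 -> V=0
t=2: input=0 -> V=0
t=3: input=3 -> V=0 FIRE
t=4: input=3 -> V=0 FIRE
t=5: input=3 -> V=0 FIRE
t=6: input=2 -> V=0 FIRE
t=7: input=0 -> V=0
t=8: input=4 -> V=0 FIRE
t=9: input=5 -> V=0 FIRE

Answer: 0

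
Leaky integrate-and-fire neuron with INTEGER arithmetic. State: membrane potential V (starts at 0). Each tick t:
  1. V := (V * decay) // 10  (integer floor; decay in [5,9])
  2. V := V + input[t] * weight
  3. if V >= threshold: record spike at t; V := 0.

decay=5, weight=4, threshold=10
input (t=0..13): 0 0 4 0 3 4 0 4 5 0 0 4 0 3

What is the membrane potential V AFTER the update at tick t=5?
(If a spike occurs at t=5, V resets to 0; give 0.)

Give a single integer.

t=0: input=0 -> V=0
t=1: input=0 -> V=0
t=2: input=4 -> V=0 FIRE
t=3: input=0 -> V=0
t=4: input=3 -> V=0 FIRE
t=5: input=4 -> V=0 FIRE
t=6: input=0 -> V=0
t=7: input=4 -> V=0 FIRE
t=8: input=5 -> V=0 FIRE
t=9: input=0 -> V=0
t=10: input=0 -> V=0
t=11: input=4 -> V=0 FIRE
t=12: input=0 -> V=0
t=13: input=3 -> V=0 FIRE

Answer: 0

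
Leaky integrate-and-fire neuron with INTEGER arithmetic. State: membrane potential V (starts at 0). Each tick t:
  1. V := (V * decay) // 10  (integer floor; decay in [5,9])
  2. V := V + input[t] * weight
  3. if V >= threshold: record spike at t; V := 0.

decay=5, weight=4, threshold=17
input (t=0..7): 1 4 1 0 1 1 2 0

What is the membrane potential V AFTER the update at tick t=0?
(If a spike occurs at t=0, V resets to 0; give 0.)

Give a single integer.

Answer: 4

Derivation:
t=0: input=1 -> V=4
t=1: input=4 -> V=0 FIRE
t=2: input=1 -> V=4
t=3: input=0 -> V=2
t=4: input=1 -> V=5
t=5: input=1 -> V=6
t=6: input=2 -> V=11
t=7: input=0 -> V=5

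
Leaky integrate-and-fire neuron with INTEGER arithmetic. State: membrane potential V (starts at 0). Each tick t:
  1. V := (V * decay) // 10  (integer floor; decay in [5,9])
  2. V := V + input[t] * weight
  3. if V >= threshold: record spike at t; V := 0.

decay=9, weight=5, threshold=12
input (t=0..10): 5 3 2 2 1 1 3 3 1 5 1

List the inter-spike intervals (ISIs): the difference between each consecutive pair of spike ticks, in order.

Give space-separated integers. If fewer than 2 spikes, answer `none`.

Answer: 1 2 3 1 2

Derivation:
t=0: input=5 -> V=0 FIRE
t=1: input=3 -> V=0 FIRE
t=2: input=2 -> V=10
t=3: input=2 -> V=0 FIRE
t=4: input=1 -> V=5
t=5: input=1 -> V=9
t=6: input=3 -> V=0 FIRE
t=7: input=3 -> V=0 FIRE
t=8: input=1 -> V=5
t=9: input=5 -> V=0 FIRE
t=10: input=1 -> V=5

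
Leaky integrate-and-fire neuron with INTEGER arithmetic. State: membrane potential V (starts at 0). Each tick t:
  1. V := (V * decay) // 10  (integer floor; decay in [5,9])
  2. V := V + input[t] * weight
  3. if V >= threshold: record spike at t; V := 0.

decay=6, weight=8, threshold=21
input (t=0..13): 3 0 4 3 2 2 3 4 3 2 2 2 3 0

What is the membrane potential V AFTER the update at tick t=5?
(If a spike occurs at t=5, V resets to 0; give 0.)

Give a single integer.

t=0: input=3 -> V=0 FIRE
t=1: input=0 -> V=0
t=2: input=4 -> V=0 FIRE
t=3: input=3 -> V=0 FIRE
t=4: input=2 -> V=16
t=5: input=2 -> V=0 FIRE
t=6: input=3 -> V=0 FIRE
t=7: input=4 -> V=0 FIRE
t=8: input=3 -> V=0 FIRE
t=9: input=2 -> V=16
t=10: input=2 -> V=0 FIRE
t=11: input=2 -> V=16
t=12: input=3 -> V=0 FIRE
t=13: input=0 -> V=0

Answer: 0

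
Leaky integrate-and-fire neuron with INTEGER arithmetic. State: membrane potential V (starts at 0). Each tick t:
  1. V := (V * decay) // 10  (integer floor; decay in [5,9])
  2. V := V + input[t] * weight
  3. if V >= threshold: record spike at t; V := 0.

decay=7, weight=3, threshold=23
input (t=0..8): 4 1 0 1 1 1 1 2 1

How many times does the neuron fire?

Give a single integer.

Answer: 0

Derivation:
t=0: input=4 -> V=12
t=1: input=1 -> V=11
t=2: input=0 -> V=7
t=3: input=1 -> V=7
t=4: input=1 -> V=7
t=5: input=1 -> V=7
t=6: input=1 -> V=7
t=7: input=2 -> V=10
t=8: input=1 -> V=10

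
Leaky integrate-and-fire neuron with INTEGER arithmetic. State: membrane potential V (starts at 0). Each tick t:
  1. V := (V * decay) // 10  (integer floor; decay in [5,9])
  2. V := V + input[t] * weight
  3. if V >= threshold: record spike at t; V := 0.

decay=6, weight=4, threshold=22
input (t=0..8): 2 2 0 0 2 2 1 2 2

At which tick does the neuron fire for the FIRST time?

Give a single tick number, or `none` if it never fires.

t=0: input=2 -> V=8
t=1: input=2 -> V=12
t=2: input=0 -> V=7
t=3: input=0 -> V=4
t=4: input=2 -> V=10
t=5: input=2 -> V=14
t=6: input=1 -> V=12
t=7: input=2 -> V=15
t=8: input=2 -> V=17

Answer: none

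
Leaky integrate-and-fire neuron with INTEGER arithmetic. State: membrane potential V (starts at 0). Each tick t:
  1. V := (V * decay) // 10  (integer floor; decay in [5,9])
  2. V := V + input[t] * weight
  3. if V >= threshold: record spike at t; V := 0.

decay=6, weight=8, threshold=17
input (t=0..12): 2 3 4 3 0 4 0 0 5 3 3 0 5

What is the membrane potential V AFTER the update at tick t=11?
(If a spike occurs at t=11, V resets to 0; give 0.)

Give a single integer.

t=0: input=2 -> V=16
t=1: input=3 -> V=0 FIRE
t=2: input=4 -> V=0 FIRE
t=3: input=3 -> V=0 FIRE
t=4: input=0 -> V=0
t=5: input=4 -> V=0 FIRE
t=6: input=0 -> V=0
t=7: input=0 -> V=0
t=8: input=5 -> V=0 FIRE
t=9: input=3 -> V=0 FIRE
t=10: input=3 -> V=0 FIRE
t=11: input=0 -> V=0
t=12: input=5 -> V=0 FIRE

Answer: 0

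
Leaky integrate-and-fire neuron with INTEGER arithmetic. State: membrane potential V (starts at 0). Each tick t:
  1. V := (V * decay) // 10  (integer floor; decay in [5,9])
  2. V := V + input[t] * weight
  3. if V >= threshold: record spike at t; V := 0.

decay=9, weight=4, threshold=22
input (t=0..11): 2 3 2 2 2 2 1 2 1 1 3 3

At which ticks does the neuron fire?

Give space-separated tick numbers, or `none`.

Answer: 2 6 10

Derivation:
t=0: input=2 -> V=8
t=1: input=3 -> V=19
t=2: input=2 -> V=0 FIRE
t=3: input=2 -> V=8
t=4: input=2 -> V=15
t=5: input=2 -> V=21
t=6: input=1 -> V=0 FIRE
t=7: input=2 -> V=8
t=8: input=1 -> V=11
t=9: input=1 -> V=13
t=10: input=3 -> V=0 FIRE
t=11: input=3 -> V=12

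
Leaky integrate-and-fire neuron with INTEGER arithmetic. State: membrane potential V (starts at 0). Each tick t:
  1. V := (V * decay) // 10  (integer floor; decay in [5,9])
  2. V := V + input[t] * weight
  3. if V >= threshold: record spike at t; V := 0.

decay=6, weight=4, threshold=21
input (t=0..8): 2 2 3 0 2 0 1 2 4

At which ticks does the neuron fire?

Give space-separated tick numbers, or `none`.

Answer: 8

Derivation:
t=0: input=2 -> V=8
t=1: input=2 -> V=12
t=2: input=3 -> V=19
t=3: input=0 -> V=11
t=4: input=2 -> V=14
t=5: input=0 -> V=8
t=6: input=1 -> V=8
t=7: input=2 -> V=12
t=8: input=4 -> V=0 FIRE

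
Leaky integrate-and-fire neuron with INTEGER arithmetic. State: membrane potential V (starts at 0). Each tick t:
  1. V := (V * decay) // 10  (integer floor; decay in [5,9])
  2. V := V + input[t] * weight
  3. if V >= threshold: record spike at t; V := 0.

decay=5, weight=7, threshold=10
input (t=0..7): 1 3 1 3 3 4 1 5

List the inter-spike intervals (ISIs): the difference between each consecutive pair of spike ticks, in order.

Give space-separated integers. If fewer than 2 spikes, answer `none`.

Answer: 2 1 1 2

Derivation:
t=0: input=1 -> V=7
t=1: input=3 -> V=0 FIRE
t=2: input=1 -> V=7
t=3: input=3 -> V=0 FIRE
t=4: input=3 -> V=0 FIRE
t=5: input=4 -> V=0 FIRE
t=6: input=1 -> V=7
t=7: input=5 -> V=0 FIRE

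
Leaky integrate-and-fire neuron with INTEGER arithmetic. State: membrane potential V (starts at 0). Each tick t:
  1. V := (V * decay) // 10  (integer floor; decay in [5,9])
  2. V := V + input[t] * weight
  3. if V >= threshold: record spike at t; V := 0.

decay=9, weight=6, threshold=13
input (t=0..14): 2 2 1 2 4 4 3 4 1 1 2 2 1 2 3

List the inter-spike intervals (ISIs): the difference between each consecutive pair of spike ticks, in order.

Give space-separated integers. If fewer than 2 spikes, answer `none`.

Answer: 2 1 1 1 1 3 2 2

Derivation:
t=0: input=2 -> V=12
t=1: input=2 -> V=0 FIRE
t=2: input=1 -> V=6
t=3: input=2 -> V=0 FIRE
t=4: input=4 -> V=0 FIRE
t=5: input=4 -> V=0 FIRE
t=6: input=3 -> V=0 FIRE
t=7: input=4 -> V=0 FIRE
t=8: input=1 -> V=6
t=9: input=1 -> V=11
t=10: input=2 -> V=0 FIRE
t=11: input=2 -> V=12
t=12: input=1 -> V=0 FIRE
t=13: input=2 -> V=12
t=14: input=3 -> V=0 FIRE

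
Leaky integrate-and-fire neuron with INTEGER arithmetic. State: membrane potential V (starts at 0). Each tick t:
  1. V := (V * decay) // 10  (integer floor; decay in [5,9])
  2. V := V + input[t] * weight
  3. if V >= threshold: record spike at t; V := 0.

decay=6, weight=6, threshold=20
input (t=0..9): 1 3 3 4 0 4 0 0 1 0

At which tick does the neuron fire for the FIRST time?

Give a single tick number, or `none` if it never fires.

Answer: 1

Derivation:
t=0: input=1 -> V=6
t=1: input=3 -> V=0 FIRE
t=2: input=3 -> V=18
t=3: input=4 -> V=0 FIRE
t=4: input=0 -> V=0
t=5: input=4 -> V=0 FIRE
t=6: input=0 -> V=0
t=7: input=0 -> V=0
t=8: input=1 -> V=6
t=9: input=0 -> V=3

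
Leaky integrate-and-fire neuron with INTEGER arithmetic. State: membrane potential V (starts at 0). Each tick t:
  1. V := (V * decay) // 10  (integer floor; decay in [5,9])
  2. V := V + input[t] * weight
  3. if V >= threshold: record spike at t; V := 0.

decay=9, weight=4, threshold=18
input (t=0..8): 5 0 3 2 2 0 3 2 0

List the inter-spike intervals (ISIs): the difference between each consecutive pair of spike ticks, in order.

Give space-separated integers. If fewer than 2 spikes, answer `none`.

Answer: 3 3

Derivation:
t=0: input=5 -> V=0 FIRE
t=1: input=0 -> V=0
t=2: input=3 -> V=12
t=3: input=2 -> V=0 FIRE
t=4: input=2 -> V=8
t=5: input=0 -> V=7
t=6: input=3 -> V=0 FIRE
t=7: input=2 -> V=8
t=8: input=0 -> V=7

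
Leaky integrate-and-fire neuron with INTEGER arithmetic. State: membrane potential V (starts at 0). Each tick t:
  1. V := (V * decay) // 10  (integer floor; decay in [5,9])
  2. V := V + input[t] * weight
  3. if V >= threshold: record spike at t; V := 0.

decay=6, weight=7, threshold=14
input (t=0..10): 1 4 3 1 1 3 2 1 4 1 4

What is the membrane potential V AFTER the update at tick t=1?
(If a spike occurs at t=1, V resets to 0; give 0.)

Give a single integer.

t=0: input=1 -> V=7
t=1: input=4 -> V=0 FIRE
t=2: input=3 -> V=0 FIRE
t=3: input=1 -> V=7
t=4: input=1 -> V=11
t=5: input=3 -> V=0 FIRE
t=6: input=2 -> V=0 FIRE
t=7: input=1 -> V=7
t=8: input=4 -> V=0 FIRE
t=9: input=1 -> V=7
t=10: input=4 -> V=0 FIRE

Answer: 0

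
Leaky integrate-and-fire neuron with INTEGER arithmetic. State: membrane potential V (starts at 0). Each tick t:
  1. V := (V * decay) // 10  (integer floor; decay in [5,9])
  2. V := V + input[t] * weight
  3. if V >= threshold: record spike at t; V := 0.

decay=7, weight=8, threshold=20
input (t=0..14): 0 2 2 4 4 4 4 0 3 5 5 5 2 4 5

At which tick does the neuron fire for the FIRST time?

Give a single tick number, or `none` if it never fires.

t=0: input=0 -> V=0
t=1: input=2 -> V=16
t=2: input=2 -> V=0 FIRE
t=3: input=4 -> V=0 FIRE
t=4: input=4 -> V=0 FIRE
t=5: input=4 -> V=0 FIRE
t=6: input=4 -> V=0 FIRE
t=7: input=0 -> V=0
t=8: input=3 -> V=0 FIRE
t=9: input=5 -> V=0 FIRE
t=10: input=5 -> V=0 FIRE
t=11: input=5 -> V=0 FIRE
t=12: input=2 -> V=16
t=13: input=4 -> V=0 FIRE
t=14: input=5 -> V=0 FIRE

Answer: 2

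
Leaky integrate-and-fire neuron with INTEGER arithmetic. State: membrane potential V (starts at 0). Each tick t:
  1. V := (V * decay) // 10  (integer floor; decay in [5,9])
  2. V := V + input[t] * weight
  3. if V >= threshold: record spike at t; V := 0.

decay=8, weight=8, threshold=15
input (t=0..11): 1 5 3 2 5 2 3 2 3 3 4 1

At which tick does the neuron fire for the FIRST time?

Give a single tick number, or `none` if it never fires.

Answer: 1

Derivation:
t=0: input=1 -> V=8
t=1: input=5 -> V=0 FIRE
t=2: input=3 -> V=0 FIRE
t=3: input=2 -> V=0 FIRE
t=4: input=5 -> V=0 FIRE
t=5: input=2 -> V=0 FIRE
t=6: input=3 -> V=0 FIRE
t=7: input=2 -> V=0 FIRE
t=8: input=3 -> V=0 FIRE
t=9: input=3 -> V=0 FIRE
t=10: input=4 -> V=0 FIRE
t=11: input=1 -> V=8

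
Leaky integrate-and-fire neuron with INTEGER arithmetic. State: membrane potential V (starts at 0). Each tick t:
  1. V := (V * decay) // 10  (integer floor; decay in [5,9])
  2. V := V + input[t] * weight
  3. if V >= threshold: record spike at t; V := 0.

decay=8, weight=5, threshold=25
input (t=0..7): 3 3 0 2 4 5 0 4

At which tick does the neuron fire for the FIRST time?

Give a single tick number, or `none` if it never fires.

Answer: 1

Derivation:
t=0: input=3 -> V=15
t=1: input=3 -> V=0 FIRE
t=2: input=0 -> V=0
t=3: input=2 -> V=10
t=4: input=4 -> V=0 FIRE
t=5: input=5 -> V=0 FIRE
t=6: input=0 -> V=0
t=7: input=4 -> V=20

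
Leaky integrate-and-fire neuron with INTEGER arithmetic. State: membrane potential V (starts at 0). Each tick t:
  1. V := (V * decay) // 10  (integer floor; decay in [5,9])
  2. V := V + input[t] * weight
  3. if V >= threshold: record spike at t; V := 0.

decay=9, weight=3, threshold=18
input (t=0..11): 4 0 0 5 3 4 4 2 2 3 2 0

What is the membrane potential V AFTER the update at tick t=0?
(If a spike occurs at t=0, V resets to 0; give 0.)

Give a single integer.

Answer: 12

Derivation:
t=0: input=4 -> V=12
t=1: input=0 -> V=10
t=2: input=0 -> V=9
t=3: input=5 -> V=0 FIRE
t=4: input=3 -> V=9
t=5: input=4 -> V=0 FIRE
t=6: input=4 -> V=12
t=7: input=2 -> V=16
t=8: input=2 -> V=0 FIRE
t=9: input=3 -> V=9
t=10: input=2 -> V=14
t=11: input=0 -> V=12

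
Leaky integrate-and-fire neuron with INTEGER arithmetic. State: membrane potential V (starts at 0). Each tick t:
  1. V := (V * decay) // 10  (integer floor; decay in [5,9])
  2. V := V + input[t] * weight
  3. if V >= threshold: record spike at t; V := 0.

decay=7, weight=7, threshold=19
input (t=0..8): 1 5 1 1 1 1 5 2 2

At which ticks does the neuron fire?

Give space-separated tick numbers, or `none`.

Answer: 1 6 8

Derivation:
t=0: input=1 -> V=7
t=1: input=5 -> V=0 FIRE
t=2: input=1 -> V=7
t=3: input=1 -> V=11
t=4: input=1 -> V=14
t=5: input=1 -> V=16
t=6: input=5 -> V=0 FIRE
t=7: input=2 -> V=14
t=8: input=2 -> V=0 FIRE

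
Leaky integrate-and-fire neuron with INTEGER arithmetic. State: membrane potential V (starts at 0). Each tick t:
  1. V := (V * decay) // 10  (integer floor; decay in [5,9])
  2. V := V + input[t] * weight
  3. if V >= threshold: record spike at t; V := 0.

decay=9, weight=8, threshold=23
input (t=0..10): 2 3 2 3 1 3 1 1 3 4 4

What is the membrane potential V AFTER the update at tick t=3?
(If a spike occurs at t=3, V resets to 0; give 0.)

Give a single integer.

Answer: 0

Derivation:
t=0: input=2 -> V=16
t=1: input=3 -> V=0 FIRE
t=2: input=2 -> V=16
t=3: input=3 -> V=0 FIRE
t=4: input=1 -> V=8
t=5: input=3 -> V=0 FIRE
t=6: input=1 -> V=8
t=7: input=1 -> V=15
t=8: input=3 -> V=0 FIRE
t=9: input=4 -> V=0 FIRE
t=10: input=4 -> V=0 FIRE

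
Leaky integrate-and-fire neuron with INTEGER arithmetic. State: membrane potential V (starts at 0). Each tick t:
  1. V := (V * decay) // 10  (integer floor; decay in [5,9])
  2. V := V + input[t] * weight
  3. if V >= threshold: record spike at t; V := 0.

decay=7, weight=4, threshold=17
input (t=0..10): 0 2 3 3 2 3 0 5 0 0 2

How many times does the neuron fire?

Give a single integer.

Answer: 3

Derivation:
t=0: input=0 -> V=0
t=1: input=2 -> V=8
t=2: input=3 -> V=0 FIRE
t=3: input=3 -> V=12
t=4: input=2 -> V=16
t=5: input=3 -> V=0 FIRE
t=6: input=0 -> V=0
t=7: input=5 -> V=0 FIRE
t=8: input=0 -> V=0
t=9: input=0 -> V=0
t=10: input=2 -> V=8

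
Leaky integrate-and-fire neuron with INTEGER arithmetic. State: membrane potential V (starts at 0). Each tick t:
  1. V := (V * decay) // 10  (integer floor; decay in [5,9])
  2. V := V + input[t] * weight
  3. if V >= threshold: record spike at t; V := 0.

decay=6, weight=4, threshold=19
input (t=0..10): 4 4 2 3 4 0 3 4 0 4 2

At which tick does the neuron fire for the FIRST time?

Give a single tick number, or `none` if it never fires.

Answer: 1

Derivation:
t=0: input=4 -> V=16
t=1: input=4 -> V=0 FIRE
t=2: input=2 -> V=8
t=3: input=3 -> V=16
t=4: input=4 -> V=0 FIRE
t=5: input=0 -> V=0
t=6: input=3 -> V=12
t=7: input=4 -> V=0 FIRE
t=8: input=0 -> V=0
t=9: input=4 -> V=16
t=10: input=2 -> V=17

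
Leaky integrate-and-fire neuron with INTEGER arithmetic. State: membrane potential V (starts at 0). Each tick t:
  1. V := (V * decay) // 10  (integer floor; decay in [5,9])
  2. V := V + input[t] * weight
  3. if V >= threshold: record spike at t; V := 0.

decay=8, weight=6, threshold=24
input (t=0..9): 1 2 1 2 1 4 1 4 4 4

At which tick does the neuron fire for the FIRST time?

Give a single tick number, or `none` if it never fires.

Answer: 3

Derivation:
t=0: input=1 -> V=6
t=1: input=2 -> V=16
t=2: input=1 -> V=18
t=3: input=2 -> V=0 FIRE
t=4: input=1 -> V=6
t=5: input=4 -> V=0 FIRE
t=6: input=1 -> V=6
t=7: input=4 -> V=0 FIRE
t=8: input=4 -> V=0 FIRE
t=9: input=4 -> V=0 FIRE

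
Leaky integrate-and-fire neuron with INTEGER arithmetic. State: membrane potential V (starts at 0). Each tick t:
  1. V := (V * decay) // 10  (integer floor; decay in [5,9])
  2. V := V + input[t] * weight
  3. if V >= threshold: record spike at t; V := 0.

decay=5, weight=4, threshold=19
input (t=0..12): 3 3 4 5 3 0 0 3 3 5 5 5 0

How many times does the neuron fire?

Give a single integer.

Answer: 5

Derivation:
t=0: input=3 -> V=12
t=1: input=3 -> V=18
t=2: input=4 -> V=0 FIRE
t=3: input=5 -> V=0 FIRE
t=4: input=3 -> V=12
t=5: input=0 -> V=6
t=6: input=0 -> V=3
t=7: input=3 -> V=13
t=8: input=3 -> V=18
t=9: input=5 -> V=0 FIRE
t=10: input=5 -> V=0 FIRE
t=11: input=5 -> V=0 FIRE
t=12: input=0 -> V=0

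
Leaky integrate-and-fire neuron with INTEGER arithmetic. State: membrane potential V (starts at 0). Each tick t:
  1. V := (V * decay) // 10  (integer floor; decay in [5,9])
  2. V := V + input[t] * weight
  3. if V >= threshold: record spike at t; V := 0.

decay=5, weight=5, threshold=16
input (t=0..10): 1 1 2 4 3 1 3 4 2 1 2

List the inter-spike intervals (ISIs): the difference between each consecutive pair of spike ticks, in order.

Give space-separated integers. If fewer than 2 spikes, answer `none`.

Answer: 3 1

Derivation:
t=0: input=1 -> V=5
t=1: input=1 -> V=7
t=2: input=2 -> V=13
t=3: input=4 -> V=0 FIRE
t=4: input=3 -> V=15
t=5: input=1 -> V=12
t=6: input=3 -> V=0 FIRE
t=7: input=4 -> V=0 FIRE
t=8: input=2 -> V=10
t=9: input=1 -> V=10
t=10: input=2 -> V=15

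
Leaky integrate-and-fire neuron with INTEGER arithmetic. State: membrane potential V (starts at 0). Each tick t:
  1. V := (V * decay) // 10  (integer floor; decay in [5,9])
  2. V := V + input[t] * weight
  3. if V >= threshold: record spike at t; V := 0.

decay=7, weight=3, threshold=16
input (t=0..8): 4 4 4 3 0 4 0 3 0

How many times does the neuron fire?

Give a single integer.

Answer: 2

Derivation:
t=0: input=4 -> V=12
t=1: input=4 -> V=0 FIRE
t=2: input=4 -> V=12
t=3: input=3 -> V=0 FIRE
t=4: input=0 -> V=0
t=5: input=4 -> V=12
t=6: input=0 -> V=8
t=7: input=3 -> V=14
t=8: input=0 -> V=9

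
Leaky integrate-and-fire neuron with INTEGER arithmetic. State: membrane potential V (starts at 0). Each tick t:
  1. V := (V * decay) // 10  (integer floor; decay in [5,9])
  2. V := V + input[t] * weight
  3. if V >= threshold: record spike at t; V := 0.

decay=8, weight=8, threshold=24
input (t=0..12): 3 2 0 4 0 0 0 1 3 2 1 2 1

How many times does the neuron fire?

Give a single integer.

Answer: 4

Derivation:
t=0: input=3 -> V=0 FIRE
t=1: input=2 -> V=16
t=2: input=0 -> V=12
t=3: input=4 -> V=0 FIRE
t=4: input=0 -> V=0
t=5: input=0 -> V=0
t=6: input=0 -> V=0
t=7: input=1 -> V=8
t=8: input=3 -> V=0 FIRE
t=9: input=2 -> V=16
t=10: input=1 -> V=20
t=11: input=2 -> V=0 FIRE
t=12: input=1 -> V=8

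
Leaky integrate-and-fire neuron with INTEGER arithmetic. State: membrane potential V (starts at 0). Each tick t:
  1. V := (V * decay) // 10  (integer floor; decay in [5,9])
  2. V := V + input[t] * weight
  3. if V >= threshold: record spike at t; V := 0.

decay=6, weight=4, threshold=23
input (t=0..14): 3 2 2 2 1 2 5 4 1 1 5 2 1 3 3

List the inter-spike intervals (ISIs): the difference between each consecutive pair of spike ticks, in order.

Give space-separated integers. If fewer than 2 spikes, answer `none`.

t=0: input=3 -> V=12
t=1: input=2 -> V=15
t=2: input=2 -> V=17
t=3: input=2 -> V=18
t=4: input=1 -> V=14
t=5: input=2 -> V=16
t=6: input=5 -> V=0 FIRE
t=7: input=4 -> V=16
t=8: input=1 -> V=13
t=9: input=1 -> V=11
t=10: input=5 -> V=0 FIRE
t=11: input=2 -> V=8
t=12: input=1 -> V=8
t=13: input=3 -> V=16
t=14: input=3 -> V=21

Answer: 4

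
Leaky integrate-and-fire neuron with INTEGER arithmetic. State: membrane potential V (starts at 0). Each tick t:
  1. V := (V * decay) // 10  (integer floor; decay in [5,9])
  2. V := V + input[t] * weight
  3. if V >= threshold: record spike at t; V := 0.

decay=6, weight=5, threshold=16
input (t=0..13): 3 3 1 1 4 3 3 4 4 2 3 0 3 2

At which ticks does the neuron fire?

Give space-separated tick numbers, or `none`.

t=0: input=3 -> V=15
t=1: input=3 -> V=0 FIRE
t=2: input=1 -> V=5
t=3: input=1 -> V=8
t=4: input=4 -> V=0 FIRE
t=5: input=3 -> V=15
t=6: input=3 -> V=0 FIRE
t=7: input=4 -> V=0 FIRE
t=8: input=4 -> V=0 FIRE
t=9: input=2 -> V=10
t=10: input=3 -> V=0 FIRE
t=11: input=0 -> V=0
t=12: input=3 -> V=15
t=13: input=2 -> V=0 FIRE

Answer: 1 4 6 7 8 10 13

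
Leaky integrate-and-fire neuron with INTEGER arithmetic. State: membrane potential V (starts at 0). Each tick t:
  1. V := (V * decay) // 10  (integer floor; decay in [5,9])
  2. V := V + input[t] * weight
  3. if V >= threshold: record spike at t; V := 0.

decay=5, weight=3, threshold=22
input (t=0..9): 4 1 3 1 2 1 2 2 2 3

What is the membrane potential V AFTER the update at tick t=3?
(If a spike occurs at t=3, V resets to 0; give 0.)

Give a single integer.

t=0: input=4 -> V=12
t=1: input=1 -> V=9
t=2: input=3 -> V=13
t=3: input=1 -> V=9
t=4: input=2 -> V=10
t=5: input=1 -> V=8
t=6: input=2 -> V=10
t=7: input=2 -> V=11
t=8: input=2 -> V=11
t=9: input=3 -> V=14

Answer: 9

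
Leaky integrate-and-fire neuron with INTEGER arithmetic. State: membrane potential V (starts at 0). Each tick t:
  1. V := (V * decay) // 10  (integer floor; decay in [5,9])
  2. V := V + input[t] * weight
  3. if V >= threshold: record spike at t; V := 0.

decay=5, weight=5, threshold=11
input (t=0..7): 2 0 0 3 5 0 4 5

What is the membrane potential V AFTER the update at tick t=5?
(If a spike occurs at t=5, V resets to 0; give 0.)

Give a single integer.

Answer: 0

Derivation:
t=0: input=2 -> V=10
t=1: input=0 -> V=5
t=2: input=0 -> V=2
t=3: input=3 -> V=0 FIRE
t=4: input=5 -> V=0 FIRE
t=5: input=0 -> V=0
t=6: input=4 -> V=0 FIRE
t=7: input=5 -> V=0 FIRE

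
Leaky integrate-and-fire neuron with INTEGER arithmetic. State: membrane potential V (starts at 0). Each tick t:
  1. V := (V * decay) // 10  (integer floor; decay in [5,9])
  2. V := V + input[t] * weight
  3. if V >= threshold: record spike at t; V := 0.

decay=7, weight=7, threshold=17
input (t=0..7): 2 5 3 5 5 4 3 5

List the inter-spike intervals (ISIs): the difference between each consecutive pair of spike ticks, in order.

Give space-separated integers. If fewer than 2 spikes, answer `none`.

t=0: input=2 -> V=14
t=1: input=5 -> V=0 FIRE
t=2: input=3 -> V=0 FIRE
t=3: input=5 -> V=0 FIRE
t=4: input=5 -> V=0 FIRE
t=5: input=4 -> V=0 FIRE
t=6: input=3 -> V=0 FIRE
t=7: input=5 -> V=0 FIRE

Answer: 1 1 1 1 1 1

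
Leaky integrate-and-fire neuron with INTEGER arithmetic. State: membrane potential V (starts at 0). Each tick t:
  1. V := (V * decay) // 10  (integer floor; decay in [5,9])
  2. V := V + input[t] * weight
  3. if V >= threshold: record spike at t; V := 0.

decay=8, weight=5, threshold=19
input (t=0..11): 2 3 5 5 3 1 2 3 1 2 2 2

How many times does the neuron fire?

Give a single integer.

Answer: 5

Derivation:
t=0: input=2 -> V=10
t=1: input=3 -> V=0 FIRE
t=2: input=5 -> V=0 FIRE
t=3: input=5 -> V=0 FIRE
t=4: input=3 -> V=15
t=5: input=1 -> V=17
t=6: input=2 -> V=0 FIRE
t=7: input=3 -> V=15
t=8: input=1 -> V=17
t=9: input=2 -> V=0 FIRE
t=10: input=2 -> V=10
t=11: input=2 -> V=18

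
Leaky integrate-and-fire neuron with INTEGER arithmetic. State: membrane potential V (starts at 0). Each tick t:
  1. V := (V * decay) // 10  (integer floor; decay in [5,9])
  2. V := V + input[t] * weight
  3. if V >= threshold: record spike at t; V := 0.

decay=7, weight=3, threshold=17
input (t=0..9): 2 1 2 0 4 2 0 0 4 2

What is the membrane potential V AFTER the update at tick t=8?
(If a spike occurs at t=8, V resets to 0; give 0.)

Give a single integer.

t=0: input=2 -> V=6
t=1: input=1 -> V=7
t=2: input=2 -> V=10
t=3: input=0 -> V=7
t=4: input=4 -> V=16
t=5: input=2 -> V=0 FIRE
t=6: input=0 -> V=0
t=7: input=0 -> V=0
t=8: input=4 -> V=12
t=9: input=2 -> V=14

Answer: 12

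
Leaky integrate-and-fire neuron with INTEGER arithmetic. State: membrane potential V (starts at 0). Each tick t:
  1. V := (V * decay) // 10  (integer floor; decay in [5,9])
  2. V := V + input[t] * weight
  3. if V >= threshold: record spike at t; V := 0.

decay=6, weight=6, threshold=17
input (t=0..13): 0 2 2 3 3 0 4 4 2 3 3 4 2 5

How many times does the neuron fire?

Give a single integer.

t=0: input=0 -> V=0
t=1: input=2 -> V=12
t=2: input=2 -> V=0 FIRE
t=3: input=3 -> V=0 FIRE
t=4: input=3 -> V=0 FIRE
t=5: input=0 -> V=0
t=6: input=4 -> V=0 FIRE
t=7: input=4 -> V=0 FIRE
t=8: input=2 -> V=12
t=9: input=3 -> V=0 FIRE
t=10: input=3 -> V=0 FIRE
t=11: input=4 -> V=0 FIRE
t=12: input=2 -> V=12
t=13: input=5 -> V=0 FIRE

Answer: 9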